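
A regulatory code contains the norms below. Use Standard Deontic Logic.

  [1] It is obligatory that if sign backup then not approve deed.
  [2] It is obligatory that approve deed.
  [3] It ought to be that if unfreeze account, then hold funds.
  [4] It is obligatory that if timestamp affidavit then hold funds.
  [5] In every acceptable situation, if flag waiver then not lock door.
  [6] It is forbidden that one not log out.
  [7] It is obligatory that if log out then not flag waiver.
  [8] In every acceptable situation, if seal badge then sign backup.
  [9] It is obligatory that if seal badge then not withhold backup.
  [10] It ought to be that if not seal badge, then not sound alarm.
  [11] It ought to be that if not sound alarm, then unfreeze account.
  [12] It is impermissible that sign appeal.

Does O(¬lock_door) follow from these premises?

No

Premise 5 is O(flag_waiver → ¬lock_door), but O(flag_waiver) is not derivable from the premises, so it does not yield O(¬lock_door).
No other premise forces O(¬lock_door). An ideal world satisfying every premise can still have ¬lock_door false, so O(¬lock_door) is not derivable.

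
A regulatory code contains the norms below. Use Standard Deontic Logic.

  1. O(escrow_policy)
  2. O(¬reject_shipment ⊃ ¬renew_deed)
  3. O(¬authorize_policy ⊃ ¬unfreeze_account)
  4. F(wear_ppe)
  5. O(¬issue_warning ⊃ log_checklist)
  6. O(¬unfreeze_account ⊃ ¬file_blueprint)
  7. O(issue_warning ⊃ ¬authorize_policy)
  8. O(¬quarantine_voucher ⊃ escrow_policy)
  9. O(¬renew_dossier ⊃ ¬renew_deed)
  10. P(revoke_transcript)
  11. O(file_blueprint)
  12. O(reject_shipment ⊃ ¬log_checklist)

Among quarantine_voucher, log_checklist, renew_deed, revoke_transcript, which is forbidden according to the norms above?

From premise 11 we have O(file_blueprint).
Premise 6, O(¬unfreeze_account ⊃ ¬file_blueprint), contraposes to O(file_blueprint ⊃ unfreeze_account); with O(file_blueprint) we get O(unfreeze_account).
The contrapositive of premise 3 (O(¬authorize_policy ⊃ ¬unfreeze_account)) is O(unfreeze_account ⊃ authorize_policy), and O(unfreeze_account) is already established, so O(authorize_policy).
The contrapositive of premise 7 (O(issue_warning ⊃ ¬authorize_policy)) is O(authorize_policy ⊃ ¬issue_warning), and O(authorize_policy) is already established, so O(¬issue_warning).
From O(¬issue_warning) and premise 5, O(¬issue_warning ⊃ log_checklist), we obtain O(log_checklist).
Premise 12, O(reject_shipment ⊃ ¬log_checklist), contraposes to O(log_checklist ⊃ ¬reject_shipment); with O(log_checklist) we get O(¬reject_shipment).
Applying K to premise 2 (O(¬reject_shipment ⊃ ¬renew_deed)) and O(¬reject_shipment) yields O(¬renew_deed).
So O(¬renew_deed) holds, i.e. renew_deed is forbidden. None of the other listed options is forbidden under the premises.

renew_deed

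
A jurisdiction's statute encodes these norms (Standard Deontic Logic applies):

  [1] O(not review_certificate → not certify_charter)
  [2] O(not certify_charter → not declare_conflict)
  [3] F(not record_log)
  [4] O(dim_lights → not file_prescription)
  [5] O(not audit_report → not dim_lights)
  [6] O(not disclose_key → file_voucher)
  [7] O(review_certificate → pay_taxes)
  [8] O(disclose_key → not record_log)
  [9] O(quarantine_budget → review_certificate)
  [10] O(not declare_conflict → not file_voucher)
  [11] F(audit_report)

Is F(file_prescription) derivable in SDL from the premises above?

No

Premise 4 is O(dim_lights → not file_prescription), but O(dim_lights) is not derivable from the premises, so it does not yield O(not file_prescription).
No other premise forces O(not file_prescription). An ideal world satisfying every premise can still have file_prescription true, so F(file_prescription) is not derivable.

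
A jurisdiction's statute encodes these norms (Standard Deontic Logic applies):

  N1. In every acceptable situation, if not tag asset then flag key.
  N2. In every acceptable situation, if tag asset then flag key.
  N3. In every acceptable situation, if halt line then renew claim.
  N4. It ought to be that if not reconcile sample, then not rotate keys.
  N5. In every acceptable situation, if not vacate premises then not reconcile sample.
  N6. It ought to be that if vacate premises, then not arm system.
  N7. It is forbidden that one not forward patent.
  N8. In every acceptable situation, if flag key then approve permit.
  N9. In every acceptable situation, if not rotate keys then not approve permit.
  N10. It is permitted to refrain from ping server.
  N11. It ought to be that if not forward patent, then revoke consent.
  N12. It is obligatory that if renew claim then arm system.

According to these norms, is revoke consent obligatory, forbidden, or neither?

Neither

Premise 11 is O(¬forward_patent → revoke_consent), but O(¬forward_patent) is not derivable from the premises, so it does not yield O(revoke_consent).
No premise or chain of K-axiom applications forces O(revoke_consent), and none forces O(¬revoke_consent). So revoke_consent is neither obligatory nor forbidden under these norms.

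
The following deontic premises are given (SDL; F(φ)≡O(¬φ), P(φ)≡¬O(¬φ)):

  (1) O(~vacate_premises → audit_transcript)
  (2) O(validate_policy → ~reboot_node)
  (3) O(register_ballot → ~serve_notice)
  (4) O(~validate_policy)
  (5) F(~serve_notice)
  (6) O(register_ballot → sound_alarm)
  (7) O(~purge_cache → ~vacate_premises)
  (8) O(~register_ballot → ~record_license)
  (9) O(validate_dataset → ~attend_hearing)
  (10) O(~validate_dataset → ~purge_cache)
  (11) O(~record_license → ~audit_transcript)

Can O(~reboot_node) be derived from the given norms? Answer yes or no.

No

Premise 2 is O(validate_policy → ~reboot_node), but O(validate_policy) is not derivable from the premises, so it does not yield O(~reboot_node).
No other premise forces O(~reboot_node). An ideal world satisfying every premise can still have ~reboot_node false, so O(~reboot_node) is not derivable.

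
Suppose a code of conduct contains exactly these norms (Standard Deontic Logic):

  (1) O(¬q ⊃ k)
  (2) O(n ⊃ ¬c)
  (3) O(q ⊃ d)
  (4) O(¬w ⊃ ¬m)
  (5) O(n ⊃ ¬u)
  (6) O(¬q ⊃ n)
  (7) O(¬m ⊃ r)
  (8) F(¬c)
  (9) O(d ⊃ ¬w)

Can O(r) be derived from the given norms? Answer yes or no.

Premise 8, F(¬c), is equivalent to O(c).
The contrapositive of premise 2 (O(n ⊃ ¬c)) is O(c ⊃ ¬n), and O(c) is already established, so O(¬n).
The contrapositive of premise 6 (O(¬q ⊃ n)) is O(¬n ⊃ q), and O(¬n) is already established, so O(q).
Applying K to premise 3 (O(q ⊃ d)) and O(q) yields O(d).
Applying K to premise 9 (O(d ⊃ ¬w)) and O(d) yields O(¬w).
Premise 4 is O(¬w ⊃ ¬m); since O(¬w), deontic closure gives O(¬m).
Premise 7 is O(¬m ⊃ r); since O(¬m), deontic closure gives O(r).
Premises 1, 5 do not contribute to this derivation.
So O(r) follows.

Yes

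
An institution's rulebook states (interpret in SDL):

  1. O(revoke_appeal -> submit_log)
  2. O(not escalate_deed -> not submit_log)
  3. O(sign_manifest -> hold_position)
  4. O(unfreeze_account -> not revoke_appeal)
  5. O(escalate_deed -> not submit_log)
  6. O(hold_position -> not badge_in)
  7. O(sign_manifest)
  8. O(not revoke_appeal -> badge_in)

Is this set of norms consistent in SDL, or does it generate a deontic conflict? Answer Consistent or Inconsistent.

Inconsistent

Premises 5 and 2 are O(escalate_deed -> not submit_log) and O(not escalate_deed -> not submit_log); every ideal world satisfies escalate_deed or not escalate_deed, so in either case not submit_log holds — hence O(not submit_log).
The contrapositive of premise 1 (O(revoke_appeal -> submit_log)) is O(not submit_log -> not revoke_appeal), and O(not submit_log) is already established, so O(not revoke_appeal).
From O(not revoke_appeal) and premise 8, O(not revoke_appeal -> badge_in), we obtain O(badge_in).
Premise 6, O(hold_position -> not badge_in), contraposes to O(badge_in -> not hold_position); with O(badge_in) we get O(not hold_position).
The contrapositive of premise 3 (O(sign_manifest -> hold_position)) is O(not hold_position -> not sign_manifest), and O(not hold_position) is already established, so O(not sign_manifest).
However, premise 7 gives O(sign_manifest).
We now have both O(not sign_manifest) and O(sign_manifest) — sign_manifest is simultaneously obligatory and forbidden, violating the D-axiom.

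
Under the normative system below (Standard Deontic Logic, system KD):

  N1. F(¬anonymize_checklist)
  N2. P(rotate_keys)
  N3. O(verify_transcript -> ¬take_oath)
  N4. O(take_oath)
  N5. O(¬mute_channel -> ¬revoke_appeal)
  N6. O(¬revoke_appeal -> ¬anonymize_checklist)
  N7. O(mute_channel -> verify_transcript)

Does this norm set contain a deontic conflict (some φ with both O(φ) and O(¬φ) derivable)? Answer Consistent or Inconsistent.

Premise 1 is F(¬anonymize_checklist), i.e. O(anonymize_checklist).
The contrapositive of premise 6 (O(¬revoke_appeal -> ¬anonymize_checklist)) is O(anonymize_checklist -> revoke_appeal), and O(anonymize_checklist) is already established, so O(revoke_appeal).
Premise 5 is O(¬mute_channel -> ¬revoke_appeal); contrapositively O(revoke_appeal -> mute_channel). Since O(revoke_appeal) holds, K gives O(mute_channel).
Applying K to premise 7 (O(mute_channel -> verify_transcript)) and O(mute_channel) yields O(verify_transcript).
Applying K to premise 3 (O(verify_transcript -> ¬take_oath)) and O(verify_transcript) yields O(¬take_oath).
Yet premise 4 states O(take_oath).
We now have both O(¬take_oath) and O(take_oath) — take_oath is simultaneously obligatory and forbidden, violating the D-axiom.

Inconsistent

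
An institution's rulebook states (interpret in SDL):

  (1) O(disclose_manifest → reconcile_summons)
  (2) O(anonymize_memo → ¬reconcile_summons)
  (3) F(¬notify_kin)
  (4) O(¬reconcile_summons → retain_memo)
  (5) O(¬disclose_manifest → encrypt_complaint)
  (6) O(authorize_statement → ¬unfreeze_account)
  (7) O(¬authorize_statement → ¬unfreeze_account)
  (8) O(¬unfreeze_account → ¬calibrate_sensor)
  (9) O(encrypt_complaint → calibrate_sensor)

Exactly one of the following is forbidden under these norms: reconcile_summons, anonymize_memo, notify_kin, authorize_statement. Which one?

Premises 6 and 7 are O(authorize_statement → ¬unfreeze_account) and O(¬authorize_statement → ¬unfreeze_account); every ideal world satisfies authorize_statement or ¬authorize_statement, so in either case ¬unfreeze_account holds — hence O(¬unfreeze_account).
With premise 8, O(¬unfreeze_account → ¬calibrate_sensor), the K-axiom yields O(¬calibrate_sensor).
The contrapositive of premise 9 (O(encrypt_complaint → calibrate_sensor)) is O(¬calibrate_sensor → ¬encrypt_complaint), and O(¬calibrate_sensor) is already established, so O(¬encrypt_complaint).
Premise 5 is O(¬disclose_manifest → encrypt_complaint); contrapositively O(¬encrypt_complaint → disclose_manifest). Since O(¬encrypt_complaint) holds, K gives O(disclose_manifest).
With premise 1, O(disclose_manifest → reconcile_summons), the K-axiom yields O(reconcile_summons).
The contrapositive of premise 2 (O(anonymize_memo → ¬reconcile_summons)) is O(reconcile_summons → ¬anonymize_memo), and O(reconcile_summons) is already established, so O(¬anonymize_memo).
So O(¬anonymize_memo) holds, i.e. anonymize_memo is forbidden. None of the other listed options is forbidden under the premises.

anonymize_memo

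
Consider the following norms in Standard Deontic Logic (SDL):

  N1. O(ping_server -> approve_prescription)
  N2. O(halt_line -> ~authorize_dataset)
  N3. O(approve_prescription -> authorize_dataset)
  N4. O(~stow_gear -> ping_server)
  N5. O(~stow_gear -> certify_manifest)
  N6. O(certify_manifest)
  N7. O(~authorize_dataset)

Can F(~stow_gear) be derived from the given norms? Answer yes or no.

Premise 7 gives O(~authorize_dataset).
Premise 3, O(approve_prescription -> authorize_dataset), contraposes to O(~authorize_dataset -> ~approve_prescription); with O(~authorize_dataset) we get O(~approve_prescription).
The contrapositive of premise 1 (O(ping_server -> approve_prescription)) is O(~approve_prescription -> ~ping_server), and O(~approve_prescription) is already established, so O(~ping_server).
Premise 4 is O(~stow_gear -> ping_server); contrapositively O(~ping_server -> stow_gear). Since O(~ping_server) holds, K gives O(stow_gear).
Premises 2, 5, 6 do not contribute to this derivation.
So O(stow_gear) holds, i.e. F(~stow_gear). The claim follows.

Yes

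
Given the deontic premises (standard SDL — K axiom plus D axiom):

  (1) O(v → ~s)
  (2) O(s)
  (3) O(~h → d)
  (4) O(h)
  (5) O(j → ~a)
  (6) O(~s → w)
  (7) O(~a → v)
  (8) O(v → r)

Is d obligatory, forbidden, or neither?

Neither

Premise 3 is O(~h → d), but O(~h) is not derivable from the premises, so it does not yield O(d).
No premise or chain of K-axiom applications forces O(d), and none forces O(~d). So d is neither obligatory nor forbidden under these norms.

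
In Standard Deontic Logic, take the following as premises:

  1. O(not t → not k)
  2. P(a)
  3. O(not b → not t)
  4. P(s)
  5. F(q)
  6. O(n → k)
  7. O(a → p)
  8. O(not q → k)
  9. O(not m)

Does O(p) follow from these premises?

Premise 7 is O(a → p), but O(a) is not derivable from the premises (the permission P(a) asserts only not O(not a), not O(a)), so it does not yield O(p).
No other premise forces O(p). An ideal world satisfying every premise can still have p false, so O(p) is not derivable.

No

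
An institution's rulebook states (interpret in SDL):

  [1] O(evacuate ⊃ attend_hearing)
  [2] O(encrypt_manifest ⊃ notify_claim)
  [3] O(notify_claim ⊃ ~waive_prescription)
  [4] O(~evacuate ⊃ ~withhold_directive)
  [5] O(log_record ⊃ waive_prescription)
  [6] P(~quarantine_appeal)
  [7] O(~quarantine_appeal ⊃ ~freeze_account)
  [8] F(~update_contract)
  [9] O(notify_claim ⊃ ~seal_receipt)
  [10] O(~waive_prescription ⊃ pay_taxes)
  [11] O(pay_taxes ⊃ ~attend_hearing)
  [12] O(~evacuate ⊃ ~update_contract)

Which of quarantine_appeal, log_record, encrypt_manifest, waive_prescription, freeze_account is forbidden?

encrypt_manifest

F(~update_contract) at premise 8 means O(update_contract).
Premise 12 is O(~evacuate ⊃ ~update_contract); contrapositively O(update_contract ⊃ evacuate). Since O(update_contract) holds, K gives O(evacuate).
With premise 1, O(evacuate ⊃ attend_hearing), the K-axiom yields O(attend_hearing).
Premise 11, O(pay_taxes ⊃ ~attend_hearing), contraposes to O(attend_hearing ⊃ ~pay_taxes); with O(attend_hearing) we get O(~pay_taxes).
The contrapositive of premise 10 (O(~waive_prescription ⊃ pay_taxes)) is O(~pay_taxes ⊃ waive_prescription), and O(~pay_taxes) is already established, so O(waive_prescription).
Premise 3 is O(notify_claim ⊃ ~waive_prescription); contrapositively O(waive_prescription ⊃ ~notify_claim). Since O(waive_prescription) holds, K gives O(~notify_claim).
Premise 2, O(encrypt_manifest ⊃ notify_claim), contraposes to O(~notify_claim ⊃ ~encrypt_manifest); with O(~notify_claim) we get O(~encrypt_manifest).
So O(~encrypt_manifest) holds, i.e. encrypt_manifest is forbidden. None of the other listed options is forbidden under the premises.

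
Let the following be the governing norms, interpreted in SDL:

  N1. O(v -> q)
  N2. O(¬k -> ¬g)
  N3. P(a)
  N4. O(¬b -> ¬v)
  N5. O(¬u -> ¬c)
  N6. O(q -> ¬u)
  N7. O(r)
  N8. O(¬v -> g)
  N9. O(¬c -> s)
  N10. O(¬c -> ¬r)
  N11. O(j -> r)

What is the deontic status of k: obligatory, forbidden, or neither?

From premise 7 we have O(r).
Premise 10 is O(¬c -> ¬r); contrapositively O(r -> c). Since O(r) holds, K gives O(c).
The contrapositive of premise 5 (O(¬u -> ¬c)) is O(c -> u), and O(c) is already established, so O(u).
Premise 6 is O(q -> ¬u); contrapositively O(u -> ¬q). Since O(u) holds, K gives O(¬q).
Premise 1 is O(v -> q); contrapositively O(¬q -> ¬v). Since O(¬q) holds, K gives O(¬v).
Premise 8 is O(¬v -> g); since O(¬v), deontic closure gives O(g).
Premise 2, O(¬k -> ¬g), contraposes to O(g -> k); with O(g) we get O(k).
Premises 3, 4, 9, 11 do not contribute to this derivation.
Hence k is obligatory.

Obligatory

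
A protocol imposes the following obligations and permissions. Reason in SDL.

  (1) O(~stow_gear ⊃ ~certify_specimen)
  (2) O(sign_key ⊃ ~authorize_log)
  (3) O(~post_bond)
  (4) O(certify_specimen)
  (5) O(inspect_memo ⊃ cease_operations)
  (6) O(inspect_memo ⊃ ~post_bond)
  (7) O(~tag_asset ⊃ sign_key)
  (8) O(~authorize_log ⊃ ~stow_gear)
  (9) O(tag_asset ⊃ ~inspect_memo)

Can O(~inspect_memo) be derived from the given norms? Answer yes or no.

Yes

Premise 4 states O(certify_specimen) outright.
Premise 1, O(~stow_gear ⊃ ~certify_specimen), contraposes to O(certify_specimen ⊃ stow_gear); with O(certify_specimen) we get O(stow_gear).
The contrapositive of premise 8 (O(~authorize_log ⊃ ~stow_gear)) is O(stow_gear ⊃ authorize_log), and O(stow_gear) is already established, so O(authorize_log).
Premise 2, O(sign_key ⊃ ~authorize_log), contraposes to O(authorize_log ⊃ ~sign_key); with O(authorize_log) we get O(~sign_key).
The contrapositive of premise 7 (O(~tag_asset ⊃ sign_key)) is O(~sign_key ⊃ tag_asset), and O(~sign_key) is already established, so O(tag_asset).
Premise 9 is O(tag_asset ⊃ ~inspect_memo); since O(tag_asset), deontic closure gives O(~inspect_memo).
Premises 3, 5, 6 do not contribute to this derivation.
So O(~inspect_memo) follows.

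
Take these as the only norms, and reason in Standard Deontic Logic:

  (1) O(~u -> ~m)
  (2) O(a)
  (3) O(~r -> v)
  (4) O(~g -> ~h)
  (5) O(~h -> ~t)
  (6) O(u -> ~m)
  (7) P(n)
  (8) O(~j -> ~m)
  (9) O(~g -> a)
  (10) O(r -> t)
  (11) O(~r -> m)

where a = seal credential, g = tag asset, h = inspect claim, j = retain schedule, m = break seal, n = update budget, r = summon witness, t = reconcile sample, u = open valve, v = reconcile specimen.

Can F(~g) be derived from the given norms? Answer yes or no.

Yes

Premises 1 and 6 cover both cases: O(~u -> ~m) and O(u -> ~m). Since ~u ∨ u is a tautology, O(~m) follows.
Premise 11, O(~r -> m), contraposes to O(~m -> r); with O(~m) we get O(r).
Applying K to premise 10 (O(r -> t)) and O(r) yields O(t).
The contrapositive of premise 5 (O(~h -> ~t)) is O(t -> h), and O(t) is already established, so O(h).
Premise 4 is O(~g -> ~h); contrapositively O(h -> g). Since O(h) holds, K gives O(g).
Premises 2, 3, 7, 8, 9 do not contribute to this derivation.
So O(g) holds, i.e. F(~g). The claim follows.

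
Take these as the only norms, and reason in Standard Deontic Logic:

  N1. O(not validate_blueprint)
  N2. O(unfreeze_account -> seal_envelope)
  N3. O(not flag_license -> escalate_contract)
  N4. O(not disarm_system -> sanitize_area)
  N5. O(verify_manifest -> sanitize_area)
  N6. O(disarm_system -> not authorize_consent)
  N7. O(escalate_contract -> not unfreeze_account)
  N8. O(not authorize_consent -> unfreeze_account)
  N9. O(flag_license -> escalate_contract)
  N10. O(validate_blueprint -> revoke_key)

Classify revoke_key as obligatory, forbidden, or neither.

Premise 10 is O(validate_blueprint -> revoke_key), but O(validate_blueprint) is not derivable from the premises, so it does not yield O(revoke_key).
No premise or chain of K-axiom applications forces O(revoke_key), and none forces O(not revoke_key). So revoke_key is neither obligatory nor forbidden under these norms.

Neither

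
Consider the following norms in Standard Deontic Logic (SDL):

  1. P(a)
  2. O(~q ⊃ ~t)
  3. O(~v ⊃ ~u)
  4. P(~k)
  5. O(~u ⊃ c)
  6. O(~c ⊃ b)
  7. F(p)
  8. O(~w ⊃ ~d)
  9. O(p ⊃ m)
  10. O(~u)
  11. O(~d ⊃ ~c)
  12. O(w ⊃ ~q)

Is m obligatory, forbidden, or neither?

Premise 9 is O(p ⊃ m), but O(p) is not derivable from the premises, so it does not yield O(m).
No premise or chain of K-axiom applications forces O(m), and none forces O(~m). So m is neither obligatory nor forbidden under these norms.

Neither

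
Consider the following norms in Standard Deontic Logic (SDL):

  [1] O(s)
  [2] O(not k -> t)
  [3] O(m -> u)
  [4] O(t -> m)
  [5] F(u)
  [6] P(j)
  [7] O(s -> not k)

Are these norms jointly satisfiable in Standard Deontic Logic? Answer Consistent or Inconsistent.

Inconsistent

F(u) at premise 5 means O(not u).
The contrapositive of premise 3 (O(m -> u)) is O(not u -> not m), and O(not u) is already established, so O(not m).
Premise 4, O(t -> m), contraposes to O(not m -> not t); with O(not m) we get O(not t).
The contrapositive of premise 2 (O(not k -> t)) is O(not t -> k), and O(not t) is already established, so O(k).
Premise 7, O(s -> not k), contraposes to O(k -> not s); with O(k) we get O(not s).
Yet premise 1 states O(s).
We now have both O(not s) and O(s) — s is simultaneously obligatory and forbidden, violating the D-axiom.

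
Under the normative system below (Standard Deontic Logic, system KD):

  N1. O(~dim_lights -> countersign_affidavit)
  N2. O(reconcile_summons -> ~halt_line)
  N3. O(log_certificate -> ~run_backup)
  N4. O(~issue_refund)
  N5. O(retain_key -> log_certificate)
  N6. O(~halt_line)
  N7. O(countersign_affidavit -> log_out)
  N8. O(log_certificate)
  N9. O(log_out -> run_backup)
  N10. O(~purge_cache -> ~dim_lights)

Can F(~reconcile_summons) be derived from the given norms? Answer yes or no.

No

Premise 2 is O(reconcile_summons -> ~halt_line); even if O(~halt_line) held, inferring O(reconcile_summons) would be affirming the consequent — invalid.
No other premise forces O(reconcile_summons). An ideal world satisfying every premise can still have ~reconcile_summons true, so F(~reconcile_summons) is not derivable.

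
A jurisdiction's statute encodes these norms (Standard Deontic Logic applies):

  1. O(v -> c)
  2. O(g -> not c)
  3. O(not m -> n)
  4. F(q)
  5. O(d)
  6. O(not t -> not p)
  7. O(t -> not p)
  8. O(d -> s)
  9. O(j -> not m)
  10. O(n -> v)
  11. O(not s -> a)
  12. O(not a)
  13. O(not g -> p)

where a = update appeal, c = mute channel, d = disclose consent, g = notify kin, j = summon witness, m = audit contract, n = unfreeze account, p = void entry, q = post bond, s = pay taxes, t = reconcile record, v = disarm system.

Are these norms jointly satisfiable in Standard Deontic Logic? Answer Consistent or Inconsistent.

Consistent

Premise 11 is O(not s -> a), but O(not s) is not derivable from the premises, so it does not yield O(a).
So O(a) is not derivable, and the apparent clash with O(not a) does not arise.
A world satisfying every obligation exists (e.g. a=false, c=false, d=true, g=true, j=false, m=true, n=false, p=false, q=false, s=true, t=false, v=false); no atom is both obligatory and forbidden, so the set is consistent.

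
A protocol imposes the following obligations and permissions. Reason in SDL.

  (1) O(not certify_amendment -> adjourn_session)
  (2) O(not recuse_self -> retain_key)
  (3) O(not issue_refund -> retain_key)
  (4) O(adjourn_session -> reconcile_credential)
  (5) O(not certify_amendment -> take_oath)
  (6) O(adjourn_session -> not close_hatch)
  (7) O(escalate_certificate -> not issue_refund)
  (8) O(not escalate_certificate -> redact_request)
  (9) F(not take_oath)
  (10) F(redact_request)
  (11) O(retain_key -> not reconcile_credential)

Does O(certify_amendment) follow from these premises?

Yes

Premise 10, F(redact_request), is equivalent to O(not redact_request).
The contrapositive of premise 8 (O(not escalate_certificate -> redact_request)) is O(not redact_request -> escalate_certificate), and O(not redact_request) is already established, so O(escalate_certificate).
Premise 7 is O(escalate_certificate -> not issue_refund); since O(escalate_certificate), deontic closure gives O(not issue_refund).
Premise 3 is O(not issue_refund -> retain_key); since O(not issue_refund), deontic closure gives O(retain_key).
From O(retain_key) and premise 11, O(retain_key -> not reconcile_credential), we obtain O(not reconcile_credential).
Premise 4, O(adjourn_session -> reconcile_credential), contraposes to O(not reconcile_credential -> not adjourn_session); with O(not reconcile_credential) we get O(not adjourn_session).
Premise 1, O(not certify_amendment -> adjourn_session), contraposes to O(not adjourn_session -> certify_amendment); with O(not adjourn_session) we get O(certify_amendment).
Premises 2, 5, 6, 9 do not contribute to this derivation.
So O(certify_amendment) follows.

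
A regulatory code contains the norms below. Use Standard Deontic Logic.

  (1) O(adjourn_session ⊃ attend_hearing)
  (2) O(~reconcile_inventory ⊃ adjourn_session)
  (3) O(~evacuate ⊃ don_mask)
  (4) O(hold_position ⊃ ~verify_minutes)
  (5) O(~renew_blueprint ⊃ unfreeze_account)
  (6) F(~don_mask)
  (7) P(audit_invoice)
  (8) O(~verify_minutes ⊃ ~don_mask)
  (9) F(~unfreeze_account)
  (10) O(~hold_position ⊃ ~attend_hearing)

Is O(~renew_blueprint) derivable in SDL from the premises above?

Premise 5 is O(~renew_blueprint ⊃ unfreeze_account); even if O(unfreeze_account) held, inferring O(~renew_blueprint) would be affirming the consequent — invalid.
No other premise forces O(~renew_blueprint). An ideal world satisfying every premise can still have ~renew_blueprint false, so O(~renew_blueprint) is not derivable.

No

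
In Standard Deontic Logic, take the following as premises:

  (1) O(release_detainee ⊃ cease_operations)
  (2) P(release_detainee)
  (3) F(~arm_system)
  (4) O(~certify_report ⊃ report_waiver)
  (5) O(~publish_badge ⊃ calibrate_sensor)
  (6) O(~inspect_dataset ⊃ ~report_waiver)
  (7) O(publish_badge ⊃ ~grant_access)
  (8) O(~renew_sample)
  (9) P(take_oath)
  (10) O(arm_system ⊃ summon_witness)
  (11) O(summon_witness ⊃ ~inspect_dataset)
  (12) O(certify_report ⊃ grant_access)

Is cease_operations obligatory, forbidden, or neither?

Neither

Premise 1 is O(release_detainee ⊃ cease_operations), but O(release_detainee) is not derivable from the premises (the permission P(release_detainee) asserts only ~O(~release_detainee), not O(release_detainee)), so it does not yield O(cease_operations).
No premise or chain of K-axiom applications forces O(cease_operations), and none forces O(~cease_operations). So cease_operations is neither obligatory nor forbidden under these norms.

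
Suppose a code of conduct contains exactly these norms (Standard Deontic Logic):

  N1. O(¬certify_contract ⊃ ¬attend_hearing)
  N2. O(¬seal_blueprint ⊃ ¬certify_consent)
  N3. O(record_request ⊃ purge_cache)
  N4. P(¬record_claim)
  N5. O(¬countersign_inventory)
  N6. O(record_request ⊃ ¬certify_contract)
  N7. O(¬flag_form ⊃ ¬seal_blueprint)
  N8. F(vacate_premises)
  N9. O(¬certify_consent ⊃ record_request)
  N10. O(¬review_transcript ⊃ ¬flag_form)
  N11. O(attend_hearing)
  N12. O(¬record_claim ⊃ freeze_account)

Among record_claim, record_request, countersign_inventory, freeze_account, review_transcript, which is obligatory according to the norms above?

review_transcript

Premise 11 gives O(attend_hearing).
Premise 1, O(¬certify_contract ⊃ ¬attend_hearing), contraposes to O(attend_hearing ⊃ certify_contract); with O(attend_hearing) we get O(certify_contract).
Premise 6, O(record_request ⊃ ¬certify_contract), contraposes to O(certify_contract ⊃ ¬record_request); with O(certify_contract) we get O(¬record_request).
Premise 9 is O(¬certify_consent ⊃ record_request); contrapositively O(¬record_request ⊃ certify_consent). Since O(¬record_request) holds, K gives O(certify_consent).
Premise 2, O(¬seal_blueprint ⊃ ¬certify_consent), contraposes to O(certify_consent ⊃ seal_blueprint); with O(certify_consent) we get O(seal_blueprint).
Premise 7 is O(¬flag_form ⊃ ¬seal_blueprint); contrapositively O(seal_blueprint ⊃ flag_form). Since O(seal_blueprint) holds, K gives O(flag_form).
Premise 10 is O(¬review_transcript ⊃ ¬flag_form); contrapositively O(flag_form ⊃ review_transcript). Since O(flag_form) holds, K gives O(review_transcript).
So O(review_transcript) holds — review_transcript is obligatory. None of the other listed options is made obligatory by any chain of premises.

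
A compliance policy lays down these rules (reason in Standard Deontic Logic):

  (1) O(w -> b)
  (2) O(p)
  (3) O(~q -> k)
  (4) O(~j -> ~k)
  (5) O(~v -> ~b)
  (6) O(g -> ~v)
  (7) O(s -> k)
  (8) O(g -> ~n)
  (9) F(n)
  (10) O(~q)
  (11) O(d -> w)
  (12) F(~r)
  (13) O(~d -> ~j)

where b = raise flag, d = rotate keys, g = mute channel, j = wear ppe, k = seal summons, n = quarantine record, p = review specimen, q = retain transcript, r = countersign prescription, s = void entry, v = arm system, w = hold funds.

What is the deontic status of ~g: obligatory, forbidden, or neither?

Obligatory

Premise 10 gives O(~q).
With premise 3, O(~q -> k), the K-axiom yields O(k).
Premise 4 is O(~j -> ~k); contrapositively O(k -> j). Since O(k) holds, K gives O(j).
The contrapositive of premise 13 (O(~d -> ~j)) is O(j -> d), and O(j) is already established, so O(d).
Applying K to premise 11 (O(d -> w)) and O(d) yields O(w).
Applying K to premise 1 (O(w -> b)) and O(w) yields O(b).
Premise 5, O(~v -> ~b), contraposes to O(b -> v); with O(b) we get O(v).
Premise 6, O(g -> ~v), contraposes to O(v -> ~g); with O(v) we get O(~g).
Premises 2, 7, 8, 9, 12 do not contribute to this derivation.
Hence ~g is obligatory.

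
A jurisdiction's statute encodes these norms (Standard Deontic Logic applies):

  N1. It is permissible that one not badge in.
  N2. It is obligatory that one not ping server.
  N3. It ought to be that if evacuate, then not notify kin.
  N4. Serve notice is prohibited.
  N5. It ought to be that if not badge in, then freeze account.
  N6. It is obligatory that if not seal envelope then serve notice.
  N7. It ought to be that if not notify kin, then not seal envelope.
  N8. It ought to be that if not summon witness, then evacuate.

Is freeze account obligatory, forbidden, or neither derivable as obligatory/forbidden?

Neither

Premise 5 is O(¬badge_in → freeze_account), but O(¬badge_in) is not derivable from the premises (the permission P(¬badge_in) asserts only ¬O(badge_in), not O(¬badge_in)), so it does not yield O(freeze_account).
No premise or chain of K-axiom applications forces O(freeze_account), and none forces O(¬freeze_account). So freeze_account is neither obligatory nor forbidden under these norms.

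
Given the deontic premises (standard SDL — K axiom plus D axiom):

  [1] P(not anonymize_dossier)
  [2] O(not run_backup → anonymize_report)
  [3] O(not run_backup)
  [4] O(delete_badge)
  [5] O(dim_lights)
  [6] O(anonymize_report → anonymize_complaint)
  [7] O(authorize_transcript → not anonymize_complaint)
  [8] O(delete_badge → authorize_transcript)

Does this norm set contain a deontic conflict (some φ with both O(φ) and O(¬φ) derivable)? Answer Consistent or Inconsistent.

Premise 4 states O(delete_badge) outright.
Applying K to premise 8 (O(delete_badge → authorize_transcript)) and O(delete_badge) yields O(authorize_transcript).
Premise 7 is O(authorize_transcript → not anonymize_complaint); since O(authorize_transcript), deontic closure gives O(not anonymize_complaint).
Premise 6, O(anonymize_report → anonymize_complaint), contraposes to O(not anonymize_complaint → not anonymize_report); with O(not anonymize_complaint) we get O(not anonymize_report).
The contrapositive of premise 2 (O(not run_backup → anonymize_report)) is O(not anonymize_report → run_backup), and O(not anonymize_report) is already established, so O(run_backup).
But premise 3 directly asserts O(not run_backup).
We now have both O(run_backup) and O(not run_backup) — run_backup is simultaneously obligatory and forbidden, violating the D-axiom.

Inconsistent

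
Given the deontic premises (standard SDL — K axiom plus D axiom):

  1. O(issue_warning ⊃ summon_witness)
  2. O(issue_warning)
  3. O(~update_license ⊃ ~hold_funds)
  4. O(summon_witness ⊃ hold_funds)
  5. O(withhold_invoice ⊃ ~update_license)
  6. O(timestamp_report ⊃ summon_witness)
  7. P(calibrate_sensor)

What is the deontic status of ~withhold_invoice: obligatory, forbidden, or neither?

Premise 2 gives O(issue_warning).
Applying K to premise 1 (O(issue_warning ⊃ summon_witness)) and O(issue_warning) yields O(summon_witness).
From O(summon_witness) and premise 4, O(summon_witness ⊃ hold_funds), we obtain O(hold_funds).
Premise 3, O(~update_license ⊃ ~hold_funds), contraposes to O(hold_funds ⊃ update_license); with O(hold_funds) we get O(update_license).
The contrapositive of premise 5 (O(withhold_invoice ⊃ ~update_license)) is O(update_license ⊃ ~withhold_invoice), and O(update_license) is already established, so O(~withhold_invoice).
Premises 6, 7 do not contribute to this derivation.
Hence ~withhold_invoice is obligatory.

Obligatory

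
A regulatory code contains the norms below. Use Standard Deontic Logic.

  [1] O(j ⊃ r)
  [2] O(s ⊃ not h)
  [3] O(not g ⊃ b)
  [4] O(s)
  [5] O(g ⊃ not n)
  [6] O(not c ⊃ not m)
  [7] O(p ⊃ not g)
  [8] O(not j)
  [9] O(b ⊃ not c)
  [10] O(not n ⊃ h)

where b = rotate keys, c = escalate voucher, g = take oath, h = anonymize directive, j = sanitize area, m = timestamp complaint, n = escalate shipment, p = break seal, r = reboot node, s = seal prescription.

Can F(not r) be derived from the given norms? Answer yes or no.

Premise 1 is O(j ⊃ r), but O(j) is not derivable from the premises, so it does not yield O(r).
No other premise forces O(r). An ideal world satisfying every premise can still have not r true, so F(not r) is not derivable.

No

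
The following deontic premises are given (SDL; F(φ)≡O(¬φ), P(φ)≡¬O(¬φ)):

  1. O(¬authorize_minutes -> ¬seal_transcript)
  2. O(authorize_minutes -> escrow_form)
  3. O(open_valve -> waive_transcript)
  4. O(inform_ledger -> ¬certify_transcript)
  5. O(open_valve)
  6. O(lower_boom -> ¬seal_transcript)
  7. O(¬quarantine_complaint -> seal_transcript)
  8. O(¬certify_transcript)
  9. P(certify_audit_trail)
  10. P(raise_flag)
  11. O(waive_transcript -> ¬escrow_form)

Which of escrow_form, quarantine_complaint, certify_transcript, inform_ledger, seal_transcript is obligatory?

Premise 5 states O(open_valve) outright.
Applying K to premise 3 (O(open_valve -> waive_transcript)) and O(open_valve) yields O(waive_transcript).
With premise 11, O(waive_transcript -> ¬escrow_form), the K-axiom yields O(¬escrow_form).
Premise 2, O(authorize_minutes -> escrow_form), contraposes to O(¬escrow_form -> ¬authorize_minutes); with O(¬escrow_form) we get O(¬authorize_minutes).
Applying K to premise 1 (O(¬authorize_minutes -> ¬seal_transcript)) and O(¬authorize_minutes) yields O(¬seal_transcript).
The contrapositive of premise 7 (O(¬quarantine_complaint -> seal_transcript)) is O(¬seal_transcript -> quarantine_complaint), and O(¬seal_transcript) is already established, so O(quarantine_complaint).
So O(quarantine_complaint) holds — quarantine_complaint is obligatory. None of the other listed options is made obligatory by any chain of premises.

quarantine_complaint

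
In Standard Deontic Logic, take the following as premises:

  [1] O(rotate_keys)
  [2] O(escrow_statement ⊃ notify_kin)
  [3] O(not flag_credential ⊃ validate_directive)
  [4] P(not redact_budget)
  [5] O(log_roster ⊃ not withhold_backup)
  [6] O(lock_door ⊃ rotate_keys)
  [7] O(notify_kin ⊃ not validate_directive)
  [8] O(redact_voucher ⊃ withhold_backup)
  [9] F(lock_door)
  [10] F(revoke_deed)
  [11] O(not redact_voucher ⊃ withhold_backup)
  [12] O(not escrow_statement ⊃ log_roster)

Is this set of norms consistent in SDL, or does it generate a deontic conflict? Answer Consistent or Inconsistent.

Consistent

Premise 6 is O(lock_door ⊃ rotate_keys); even if O(rotate_keys) held, inferring O(lock_door) would be affirming the consequent — invalid.
So O(lock_door) is not derivable, and the apparent clash with O(not lock_door) does not arise.
A world satisfying every obligation exists (e.g. escrow_statement=true, flag_credential=true, lock_door=false, log_roster=false, notify_kin=true, redact_budget=false, redact_voucher=false, revoke_deed=false, rotate_keys=true, validate_directive=false, withhold_backup=true); no atom is both obligatory and forbidden, so the set is consistent.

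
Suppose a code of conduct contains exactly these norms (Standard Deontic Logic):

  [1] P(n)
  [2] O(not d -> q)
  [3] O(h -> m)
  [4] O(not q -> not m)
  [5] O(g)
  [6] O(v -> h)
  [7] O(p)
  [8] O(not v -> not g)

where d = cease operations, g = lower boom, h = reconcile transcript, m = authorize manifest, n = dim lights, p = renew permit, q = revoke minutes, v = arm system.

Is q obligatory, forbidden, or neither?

Obligatory

Premise 5 states O(g) outright.
Premise 8, O(not v -> not g), contraposes to O(g -> v); with O(g) we get O(v).
Applying K to premise 6 (O(v -> h)) and O(v) yields O(h).
Premise 3 is O(h -> m); since O(h), deontic closure gives O(m).
Premise 4, O(not q -> not m), contraposes to O(m -> q); with O(m) we get O(q).
Premises 1, 2, 7 do not contribute to this derivation.
Hence q is obligatory.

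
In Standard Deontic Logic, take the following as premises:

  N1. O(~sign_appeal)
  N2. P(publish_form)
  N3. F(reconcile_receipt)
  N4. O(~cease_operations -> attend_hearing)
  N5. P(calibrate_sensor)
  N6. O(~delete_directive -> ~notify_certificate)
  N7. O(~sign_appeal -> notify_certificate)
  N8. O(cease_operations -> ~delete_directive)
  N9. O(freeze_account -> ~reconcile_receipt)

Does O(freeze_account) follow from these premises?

No

Premise 9 is O(freeze_account -> ~reconcile_receipt); even if O(~reconcile_receipt) held, inferring O(freeze_account) would be affirming the consequent — invalid.
No other premise forces O(freeze_account). An ideal world satisfying every premise can still have freeze_account false, so O(freeze_account) is not derivable.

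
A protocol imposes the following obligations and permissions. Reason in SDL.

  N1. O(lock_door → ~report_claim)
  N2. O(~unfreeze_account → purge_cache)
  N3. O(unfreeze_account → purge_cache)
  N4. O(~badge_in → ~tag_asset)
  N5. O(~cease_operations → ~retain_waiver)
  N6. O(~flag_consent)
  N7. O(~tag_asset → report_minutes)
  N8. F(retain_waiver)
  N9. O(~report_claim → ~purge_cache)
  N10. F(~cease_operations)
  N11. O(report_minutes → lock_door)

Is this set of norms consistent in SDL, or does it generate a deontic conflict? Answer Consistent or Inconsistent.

Consistent

Premise 5 is O(~cease_operations → ~retain_waiver); even if O(~retain_waiver) held, inferring O(~cease_operations) would be affirming the consequent — invalid.
So O(~cease_operations) is not derivable, and the apparent clash with O(cease_operations) does not arise.
A world satisfying every obligation exists (e.g. badge_in=true, cease_operations=true, flag_consent=false, lock_door=false, purge_cache=true, report_claim=true, report_minutes=false, retain_waiver=false, tag_asset=true, unfreeze_account=false); no atom is both obligatory and forbidden, so the set is consistent.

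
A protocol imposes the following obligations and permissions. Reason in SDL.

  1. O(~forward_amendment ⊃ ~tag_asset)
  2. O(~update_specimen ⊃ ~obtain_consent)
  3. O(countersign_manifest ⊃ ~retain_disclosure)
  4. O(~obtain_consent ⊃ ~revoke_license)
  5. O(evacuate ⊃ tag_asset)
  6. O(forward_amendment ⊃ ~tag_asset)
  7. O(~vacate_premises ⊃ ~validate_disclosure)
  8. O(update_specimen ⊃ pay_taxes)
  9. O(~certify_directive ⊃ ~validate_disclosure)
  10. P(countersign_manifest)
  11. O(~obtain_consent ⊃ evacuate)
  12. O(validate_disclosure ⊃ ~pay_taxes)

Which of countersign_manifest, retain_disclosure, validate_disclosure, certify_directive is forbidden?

By case analysis on forward_amendment: premise 6 gives O(forward_amendment ⊃ ~tag_asset) and premise 1 gives O(~forward_amendment ⊃ ~tag_asset), so O(~tag_asset) either way.
Premise 5 is O(evacuate ⊃ tag_asset); contrapositively O(~tag_asset ⊃ ~evacuate). Since O(~tag_asset) holds, K gives O(~evacuate).
Premise 11 is O(~obtain_consent ⊃ evacuate); contrapositively O(~evacuate ⊃ obtain_consent). Since O(~evacuate) holds, K gives O(obtain_consent).
The contrapositive of premise 2 (O(~update_specimen ⊃ ~obtain_consent)) is O(obtain_consent ⊃ update_specimen), and O(obtain_consent) is already established, so O(update_specimen).
From O(update_specimen) and premise 8, O(update_specimen ⊃ pay_taxes), we obtain O(pay_taxes).
Premise 12, O(validate_disclosure ⊃ ~pay_taxes), contraposes to O(pay_taxes ⊃ ~validate_disclosure); with O(pay_taxes) we get O(~validate_disclosure).
So O(~validate_disclosure) holds, i.e. validate_disclosure is forbidden. None of the other listed options is forbidden under the premises.

validate_disclosure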